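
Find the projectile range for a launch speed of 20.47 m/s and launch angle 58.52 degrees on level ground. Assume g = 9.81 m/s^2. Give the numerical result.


R = v^2 * sin(2*theta) / g
Convert angle to radians: theta = 58.52 deg = 1.0214 rad
sin(2*theta) = sin(2.0427) = 0.8907
R = 20.47^2 * 0.8907 / 9.81
R = 419.0209 * 0.8907 / 9.81 = 38.0446 m

38.0446 m


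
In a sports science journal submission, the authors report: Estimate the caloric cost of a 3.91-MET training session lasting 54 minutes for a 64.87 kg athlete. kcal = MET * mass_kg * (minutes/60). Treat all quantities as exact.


kcal = MET * mass * time_hr
Convert time: 54 min = 0.9 hr
kcal = 3.91 * 64.87 * 0.9
kcal = 228.2775 kcal

228.2775 kcal


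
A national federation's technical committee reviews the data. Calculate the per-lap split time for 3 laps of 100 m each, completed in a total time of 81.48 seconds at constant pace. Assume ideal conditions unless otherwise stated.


Split time = total_time / n_laps = 81.48 / 3
Split time = 27.16 s per lap

27.16 s


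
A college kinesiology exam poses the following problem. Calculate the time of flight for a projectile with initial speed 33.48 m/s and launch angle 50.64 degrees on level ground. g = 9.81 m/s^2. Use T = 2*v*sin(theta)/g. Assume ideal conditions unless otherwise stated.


T = 2*v*sin(theta)/g
sin(theta) = sin(50.64 deg) = 0.7732
T = 2*33.48*0.7732 / 9.81
T = 51.7719 / 9.81 = 5.2775 s

5.2775 s


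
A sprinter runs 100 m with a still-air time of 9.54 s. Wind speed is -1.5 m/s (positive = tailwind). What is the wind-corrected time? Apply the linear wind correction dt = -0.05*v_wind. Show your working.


dt = -0.05 * v_wind = -0.05 * -1.5 = 0.075 s
t_corrected = t_still + dt = 9.54 + (0.075)
t_corrected = 9.615 s

9.615 s


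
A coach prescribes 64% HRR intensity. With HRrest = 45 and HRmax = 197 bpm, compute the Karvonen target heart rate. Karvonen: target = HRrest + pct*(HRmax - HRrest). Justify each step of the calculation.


Target = HRrest + pct*(HRmax - HRrest)
Heart rate reserve = HRmax - HRrest = 197 - 45 = 152 bpm
Fraction = 64% = 0.64
Target = 45 + 0.64 * 152
Target = 45 + 97.28 = 142.28 bpm

142.28 bpm


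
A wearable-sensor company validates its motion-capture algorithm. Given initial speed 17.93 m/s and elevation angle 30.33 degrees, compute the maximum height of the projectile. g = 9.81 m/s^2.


H = (v*sin(theta))^2 / (2*g)
vy = v*sin(theta) = 17.93 * sin(30.33 deg) = 9.0543 m/s
H = vy^2 / (2*g) = 81.9801 / (2*9.81)
H = 81.9801 / 19.62 = 4.1784 m

4.1784 m


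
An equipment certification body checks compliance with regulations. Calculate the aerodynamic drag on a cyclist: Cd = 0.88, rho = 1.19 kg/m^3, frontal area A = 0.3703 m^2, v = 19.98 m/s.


Fd = 0.5 * Cd * rho * A * v^2
Fd = 0.5 * 0.88 * 1.19 * 0.3703 * 19.98^2
v^2 = 399.2004
Fd = 0.5 * 0.88 * 1.19 * 0.3703 * 399.2004 = 77.4006 N

77.4006 N


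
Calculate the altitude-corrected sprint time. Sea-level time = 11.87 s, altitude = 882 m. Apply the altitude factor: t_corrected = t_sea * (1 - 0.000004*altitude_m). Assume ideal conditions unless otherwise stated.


Correction factor = 1 - 0.000004 * 882 = 0.996472
t_corrected = t_sea * factor = 11.87 * 0.996472
t_corrected = 11.8281 s

11.8281 s


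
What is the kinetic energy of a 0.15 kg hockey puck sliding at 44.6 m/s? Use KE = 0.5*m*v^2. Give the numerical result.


KE = 0.5 * m * v^2
KE = 0.5 * 0.15 * 44.6^2
KE = 0.5 * 0.15 * 1989.16 = 149.187 J

149.187 J


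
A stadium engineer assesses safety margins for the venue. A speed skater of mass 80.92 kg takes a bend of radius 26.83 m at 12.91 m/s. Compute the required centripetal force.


Fc = m * v^2 / r
v^2 = 12.91^2 = 166.6681
Fc = 80.92 * 166.6681 / 26.83
Fc = 13486.7827 / 26.83 = 502.6755 N

502.6755 N


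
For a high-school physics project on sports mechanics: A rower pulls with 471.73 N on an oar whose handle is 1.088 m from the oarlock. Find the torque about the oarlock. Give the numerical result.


tau = F * d
tau = 471.73 * 1.088
tau = 513.2422 N*m

513.2422 N*m


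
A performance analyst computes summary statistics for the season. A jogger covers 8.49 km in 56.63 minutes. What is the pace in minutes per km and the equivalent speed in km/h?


Pace = time / distance = 56.63 min / 8.49 km = 6.6702 min/km
Speed = distance / time_in_hours = 8.49 / 0.9438 hr
Speed = 8.9952 km/h

6.6702 min/km, 8.9952 km/h


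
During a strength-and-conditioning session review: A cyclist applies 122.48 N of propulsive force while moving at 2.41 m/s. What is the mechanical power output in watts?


P = F * v
P = 122.48 * 2.41
P = 295.1768 W

295.1768 W


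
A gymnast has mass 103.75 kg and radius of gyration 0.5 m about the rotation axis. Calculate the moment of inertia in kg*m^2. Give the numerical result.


I = m * k^2
I = 103.75 * 0.5^2
I = 103.75 * 0.25 = 25.9375 kg*m^2

25.9375 kg*m^2


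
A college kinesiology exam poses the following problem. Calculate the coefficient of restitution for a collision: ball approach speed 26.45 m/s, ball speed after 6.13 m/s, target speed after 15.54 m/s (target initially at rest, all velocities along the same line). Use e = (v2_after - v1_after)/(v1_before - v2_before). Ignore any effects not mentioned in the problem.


e = (v2_after - v1_after) / (v1_before - v2_before)
Numerator = 15.54 - 6.13 = 9.41
Denominator = 26.45 - 0 = 26.45
e = 9.41 / 26.45 = 0.3558

0.3558


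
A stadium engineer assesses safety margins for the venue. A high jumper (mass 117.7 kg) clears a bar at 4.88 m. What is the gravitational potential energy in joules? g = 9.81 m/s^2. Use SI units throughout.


PE = m * g * h
PE = 117.7 * 9.81 * 4.88
PE = 1154.637 * 4.88 = 5634.6286 J

5634.6286 J


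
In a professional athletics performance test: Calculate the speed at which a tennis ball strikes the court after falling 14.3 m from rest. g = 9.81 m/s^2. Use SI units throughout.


v = sqrt(2 * g * h)
v = sqrt(2 * 9.81 * 14.3)
v = sqrt(280.566) = 16.7501 m/s

16.7501 m/s


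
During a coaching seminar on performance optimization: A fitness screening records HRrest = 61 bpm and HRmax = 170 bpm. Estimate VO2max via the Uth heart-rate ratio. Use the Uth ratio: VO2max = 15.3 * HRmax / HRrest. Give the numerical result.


VO2max = 15.3 * HRmax / HRrest
VO2max = 15.3 * 170 / 61
VO2max = 2601 / 61 = 42.6393 mL/kg/min

42.6393 mL/kg/min


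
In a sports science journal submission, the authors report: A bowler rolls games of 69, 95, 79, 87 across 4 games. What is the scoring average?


Average = sum / n
Sum = 330
Average = 330 / 4 = 82.5

82.5


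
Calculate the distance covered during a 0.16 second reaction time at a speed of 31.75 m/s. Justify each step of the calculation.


d = v * t
d = 31.75 * 0.16
d = 5.08 m

5.08 m


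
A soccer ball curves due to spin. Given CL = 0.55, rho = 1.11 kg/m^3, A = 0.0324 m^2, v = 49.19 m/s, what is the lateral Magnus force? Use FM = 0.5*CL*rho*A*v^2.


FM = 0.5 * CL * rho * A * v^2
FM = 0.5 * 0.55 * 1.11 * 0.0324 * 49.19^2
v^2 = 2419.6561
FM = 0.5 * 0.55 * 1.11 * 0.0324 * 2419.6561 = 23.9306 N

23.9306 N


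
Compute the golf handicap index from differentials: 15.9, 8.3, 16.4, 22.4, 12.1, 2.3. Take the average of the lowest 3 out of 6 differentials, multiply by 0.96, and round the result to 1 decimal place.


All differentials: 15.9, 8.3, 16.4, 22.4, 12.1, 2.3
Sorted: 2.3, 8.3, 12.1, 15.9, 16.4, 22.4
Best 3: 2.3, 8.3, 12.1
Average of best = 22.7 / 3 = 7.5667
Raw index = 7.5667 * 0.96 = 7.264
Handicap index = round(7.264, 1) = 7.3

7.3


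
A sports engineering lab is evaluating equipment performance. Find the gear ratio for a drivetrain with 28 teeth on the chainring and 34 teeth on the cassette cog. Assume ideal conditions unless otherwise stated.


GR = front_teeth / rear_teeth
GR = 28 / 34
GR = 0.8235

0.8235


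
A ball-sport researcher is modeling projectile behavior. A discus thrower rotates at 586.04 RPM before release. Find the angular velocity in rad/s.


omega = RPM * 2 * pi / 60
omega = 586.04 * 2 * 3.14159 / 60
omega = 3682.1979 / 60 = 61.37 rad/s

61.37 rad/s


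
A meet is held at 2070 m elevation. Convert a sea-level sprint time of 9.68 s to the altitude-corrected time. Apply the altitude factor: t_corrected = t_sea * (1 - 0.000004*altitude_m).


Correction factor = 1 - 0.000004 * 2070 = 0.99172
t_corrected = t_sea * factor = 9.68 * 0.99172
t_corrected = 9.5998 s

9.5998 s


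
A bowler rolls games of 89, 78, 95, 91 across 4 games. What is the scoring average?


Average = sum / n
Sum = 353
Average = 353 / 4 = 88.25

88.25


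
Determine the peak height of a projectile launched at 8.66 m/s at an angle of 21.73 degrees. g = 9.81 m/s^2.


H = (v*sin(theta))^2 / (2*g)
vy = v*sin(theta) = 8.66 * sin(21.73 deg) = 3.2062 m/s
H = vy^2 / (2*g) = 10.2798 / (2*9.81)
H = 10.2798 / 19.62 = 0.5239 m

0.5239 m


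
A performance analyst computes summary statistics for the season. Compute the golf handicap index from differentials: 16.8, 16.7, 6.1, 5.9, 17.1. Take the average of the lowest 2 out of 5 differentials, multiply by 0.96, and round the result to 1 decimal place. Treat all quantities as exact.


All differentials: 16.8, 16.7, 6.1, 5.9, 17.1
Sorted: 5.9, 6.1, 16.7, 16.8, 17.1
Best 2: 5.9, 6.1
Average of best = 12 / 2 = 6
Raw index = 6 * 0.96 = 5.76
Handicap index = round(5.76, 1) = 5.8

5.8


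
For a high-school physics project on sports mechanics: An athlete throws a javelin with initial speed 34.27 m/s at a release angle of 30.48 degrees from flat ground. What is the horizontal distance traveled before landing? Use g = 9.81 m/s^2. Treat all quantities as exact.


R = v^2 * sin(2*theta) / g
Convert angle to radians: theta = 30.48 deg = 0.532 rad
sin(2*theta) = sin(1.064) = 0.8743
R = 34.27^2 * 0.8743 / 9.81
R = 1174.4329 * 0.8743 / 9.81 = 104.6671 m

104.6671 m


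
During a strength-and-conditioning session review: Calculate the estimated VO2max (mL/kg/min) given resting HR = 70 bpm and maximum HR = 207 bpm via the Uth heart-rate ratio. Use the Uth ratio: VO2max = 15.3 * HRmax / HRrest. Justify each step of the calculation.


VO2max = 15.3 * HRmax / HRrest
VO2max = 15.3 * 207 / 70
VO2max = 3167.1 / 70 = 45.2443 mL/kg/min

45.2443 mL/kg/min


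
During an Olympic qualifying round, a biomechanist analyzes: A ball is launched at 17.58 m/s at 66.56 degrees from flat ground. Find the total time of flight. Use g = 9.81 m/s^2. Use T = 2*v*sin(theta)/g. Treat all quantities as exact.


T = 2*v*sin(theta)/g
sin(theta) = sin(66.56 deg) = 0.9175
T = 2*17.58*0.9175 / 9.81
T = 32.2585 / 9.81 = 3.2883 s

3.2883 s


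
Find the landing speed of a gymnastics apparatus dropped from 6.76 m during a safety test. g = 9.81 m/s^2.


v = sqrt(2 * g * h)
v = sqrt(2 * 9.81 * 6.76)
v = sqrt(132.6312) = 11.5166 m/s

11.5166 m/s


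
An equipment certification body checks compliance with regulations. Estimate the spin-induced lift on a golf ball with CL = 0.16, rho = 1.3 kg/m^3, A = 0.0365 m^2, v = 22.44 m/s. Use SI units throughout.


FM = 0.5 * CL * rho * A * v^2
FM = 0.5 * 0.16 * 1.3 * 0.0365 * 22.44^2
v^2 = 503.5536
FM = 0.5 * 0.16 * 1.3 * 0.0365 * 503.5536 = 1.9115 N

1.9115 N


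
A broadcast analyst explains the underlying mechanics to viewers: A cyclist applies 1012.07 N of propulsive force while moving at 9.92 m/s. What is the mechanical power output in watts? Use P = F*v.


P = F * v
P = 1012.07 * 9.92
P = 10039.7344 W

10039.7344 W


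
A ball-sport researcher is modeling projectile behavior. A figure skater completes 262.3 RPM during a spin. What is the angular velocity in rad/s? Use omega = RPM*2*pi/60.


omega = RPM * 2 * pi / 60
omega = 262.3 * 2 * 3.14159 / 60
omega = 1648.0795 / 60 = 27.468 rad/s

27.468 rad/s


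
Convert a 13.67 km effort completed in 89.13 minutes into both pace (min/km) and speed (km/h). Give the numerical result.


Pace = time / distance = 89.13 min / 13.67 km = 6.5201 min/km
Speed = distance / time_in_hours = 13.67 / 1.4855 hr
Speed = 9.2023 km/h

6.5201 min/km, 9.2023 km/h


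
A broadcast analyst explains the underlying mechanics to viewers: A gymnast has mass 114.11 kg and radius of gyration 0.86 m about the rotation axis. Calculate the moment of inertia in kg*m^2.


I = m * k^2
I = 114.11 * 0.86^2
I = 114.11 * 0.7396 = 84.3958 kg*m^2

84.3958 kg*m^2


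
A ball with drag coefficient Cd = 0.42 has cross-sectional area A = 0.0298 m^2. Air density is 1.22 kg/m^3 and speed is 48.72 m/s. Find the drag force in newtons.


Fd = 0.5 * Cd * rho * A * v^2
Fd = 0.5 * 0.42 * 1.22 * 0.0298 * 48.72^2
v^2 = 2373.6384
Fd = 0.5 * 0.42 * 1.22 * 0.0298 * 2373.6384 = 18.1222 N

18.1222 N


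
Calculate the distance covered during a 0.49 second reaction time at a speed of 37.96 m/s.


d = v * t
d = 37.96 * 0.49
d = 18.6004 m

18.6004 m


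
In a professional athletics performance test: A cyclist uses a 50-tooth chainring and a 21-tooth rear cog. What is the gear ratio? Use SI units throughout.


GR = front_teeth / rear_teeth
GR = 50 / 21
GR = 2.381

2.381


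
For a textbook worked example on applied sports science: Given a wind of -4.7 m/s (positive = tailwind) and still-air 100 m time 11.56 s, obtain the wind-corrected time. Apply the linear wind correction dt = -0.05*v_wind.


dt = -0.05 * v_wind = -0.05 * -4.7 = 0.235 s
t_corrected = t_still + dt = 11.56 + (0.235)
t_corrected = 11.795 s

11.795 s


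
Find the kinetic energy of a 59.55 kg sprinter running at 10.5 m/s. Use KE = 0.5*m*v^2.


KE = 0.5 * m * v^2
KE = 0.5 * 59.55 * 10.5^2
KE = 0.5 * 59.55 * 110.25 = 3282.6937 J

3282.6937 J


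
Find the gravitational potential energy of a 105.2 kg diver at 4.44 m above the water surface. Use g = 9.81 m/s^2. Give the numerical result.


PE = m * g * h
PE = 105.2 * 9.81 * 4.44
PE = 1032.012 * 4.44 = 4582.1333 J

4582.1333 J


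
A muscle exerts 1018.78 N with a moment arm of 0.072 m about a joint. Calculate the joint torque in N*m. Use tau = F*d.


tau = F * d
tau = 1018.78 * 0.072
tau = 73.3522 N*m

73.3522 N*m


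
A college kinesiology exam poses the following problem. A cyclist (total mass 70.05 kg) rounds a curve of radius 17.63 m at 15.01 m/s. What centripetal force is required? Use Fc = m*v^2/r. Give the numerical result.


Fc = m * v^2 / r
v^2 = 15.01^2 = 225.3001
Fc = 70.05 * 225.3001 / 17.63
Fc = 15782.272 / 17.63 = 895.1941 N

895.1941 N


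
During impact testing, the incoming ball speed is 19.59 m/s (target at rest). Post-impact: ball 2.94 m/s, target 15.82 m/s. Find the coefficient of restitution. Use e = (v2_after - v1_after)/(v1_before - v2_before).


e = (v2_after - v1_after) / (v1_before - v2_before)
Numerator = 15.82 - 2.94 = 12.88
Denominator = 19.59 - 0 = 19.59
e = 12.88 / 19.59 = 0.6575

0.6575


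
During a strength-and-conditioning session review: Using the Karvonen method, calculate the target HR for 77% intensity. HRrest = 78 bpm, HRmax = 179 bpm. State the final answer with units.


Target = HRrest + pct*(HRmax - HRrest)
Heart rate reserve = HRmax - HRrest = 179 - 78 = 101 bpm
Fraction = 77% = 0.77
Target = 78 + 0.77 * 101
Target = 78 + 77.77 = 155.77 bpm

155.77 bpm


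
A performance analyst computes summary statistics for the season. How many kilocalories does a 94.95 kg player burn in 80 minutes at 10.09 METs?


kcal = MET * mass * time_hr
Convert time: 80 min = 1.3333 hr
kcal = 10.09 * 94.95 * 1.3333
kcal = 1277.394 kcal

1277.394 kcal


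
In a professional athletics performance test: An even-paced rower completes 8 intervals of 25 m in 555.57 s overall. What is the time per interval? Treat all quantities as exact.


Split time = total_time / n_laps = 555.57 / 8
Split time = 69.4463 s per lap

69.4463 s


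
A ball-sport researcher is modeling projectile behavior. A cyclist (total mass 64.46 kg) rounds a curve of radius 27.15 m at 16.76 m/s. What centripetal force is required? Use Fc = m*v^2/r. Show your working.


Fc = m * v^2 / r
v^2 = 16.76^2 = 280.8976
Fc = 64.46 * 280.8976 / 27.15
Fc = 18106.6593 / 27.15 = 666.9119 N

666.9119 N


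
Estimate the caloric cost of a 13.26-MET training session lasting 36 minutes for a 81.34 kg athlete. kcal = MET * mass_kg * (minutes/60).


kcal = MET * mass * time_hr
Convert time: 36 min = 0.6 hr
kcal = 13.26 * 81.34 * 0.6
kcal = 647.141 kcal

647.141 kcal


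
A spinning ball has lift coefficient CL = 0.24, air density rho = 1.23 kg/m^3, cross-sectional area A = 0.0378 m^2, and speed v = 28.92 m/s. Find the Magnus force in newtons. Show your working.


FM = 0.5 * CL * rho * A * v^2
FM = 0.5 * 0.24 * 1.23 * 0.0378 * 28.92^2
v^2 = 836.3664
FM = 0.5 * 0.24 * 1.23 * 0.0378 * 836.3664 = 4.6663 N

4.6663 N


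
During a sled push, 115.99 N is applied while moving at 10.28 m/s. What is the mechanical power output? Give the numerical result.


P = F * v
P = 115.99 * 10.28
P = 1192.3772 W

1192.3772 W


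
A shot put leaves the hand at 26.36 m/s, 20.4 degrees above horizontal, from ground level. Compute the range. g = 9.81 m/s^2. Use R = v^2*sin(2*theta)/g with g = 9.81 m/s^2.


R = v^2 * sin(2*theta) / g
Convert angle to radians: theta = 20.4 deg = 0.356 rad
sin(2*theta) = sin(0.7121) = 0.6534
R = 26.36^2 * 0.6534 / 9.81
R = 694.8496 * 0.6534 / 9.81 = 46.2823 m

46.2823 m


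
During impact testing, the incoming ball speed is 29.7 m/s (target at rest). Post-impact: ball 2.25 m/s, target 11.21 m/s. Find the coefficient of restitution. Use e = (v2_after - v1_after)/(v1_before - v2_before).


e = (v2_after - v1_after) / (v1_before - v2_before)
Numerator = 11.21 - 2.25 = 8.96
Denominator = 29.7 - 0 = 29.7
e = 8.96 / 29.7 = 0.3017

0.3017


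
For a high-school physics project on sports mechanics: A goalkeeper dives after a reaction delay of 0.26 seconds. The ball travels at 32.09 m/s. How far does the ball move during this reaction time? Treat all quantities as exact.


d = v * t
d = 32.09 * 0.26
d = 8.3434 m

8.3434 m


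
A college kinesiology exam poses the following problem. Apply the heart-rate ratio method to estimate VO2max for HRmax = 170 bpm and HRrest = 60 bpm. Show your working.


VO2max = 15.3 * HRmax / HRrest
VO2max = 15.3 * 170 / 60
VO2max = 2601 / 60 = 43.35 mL/kg/min

43.35 mL/kg/min


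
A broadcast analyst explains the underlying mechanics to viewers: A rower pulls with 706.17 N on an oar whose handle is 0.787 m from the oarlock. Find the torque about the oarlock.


tau = F * d
tau = 706.17 * 0.787
tau = 555.7558 N*m

555.7558 N*m


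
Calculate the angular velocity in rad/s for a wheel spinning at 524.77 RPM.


omega = RPM * 2 * pi / 60
omega = 524.77 * 2 * 3.14159 / 60
omega = 3297.2272 / 60 = 54.9538 rad/s

54.9538 rad/s


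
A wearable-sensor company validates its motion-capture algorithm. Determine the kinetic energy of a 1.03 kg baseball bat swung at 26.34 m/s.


KE = 0.5 * m * v^2
KE = 0.5 * 1.03 * 26.34^2
KE = 0.5 * 1.03 * 693.7956 = 357.3047 J

357.3047 J


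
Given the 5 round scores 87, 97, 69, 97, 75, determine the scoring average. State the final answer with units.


Average = sum / n
Sum = 425
Average = 425 / 5 = 85

85


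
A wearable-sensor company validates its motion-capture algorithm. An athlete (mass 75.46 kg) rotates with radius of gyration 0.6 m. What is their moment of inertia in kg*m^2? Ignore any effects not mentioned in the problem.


I = m * k^2
I = 75.46 * 0.6^2
I = 75.46 * 0.36 = 27.1656 kg*m^2

27.1656 kg*m^2


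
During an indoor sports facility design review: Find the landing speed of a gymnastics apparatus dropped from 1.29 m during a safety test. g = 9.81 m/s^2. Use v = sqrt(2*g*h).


v = sqrt(2 * g * h)
v = sqrt(2 * 9.81 * 1.29)
v = sqrt(25.3098) = 5.0309 m/s

5.0309 m/s


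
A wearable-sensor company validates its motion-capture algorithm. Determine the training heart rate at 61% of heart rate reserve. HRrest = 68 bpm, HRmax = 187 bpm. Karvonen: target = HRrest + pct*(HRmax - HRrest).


Target = HRrest + pct*(HRmax - HRrest)
Heart rate reserve = HRmax - HRrest = 187 - 68 = 119 bpm
Fraction = 61% = 0.61
Target = 68 + 0.61 * 119
Target = 68 + 72.59 = 140.59 bpm

140.59 bpm


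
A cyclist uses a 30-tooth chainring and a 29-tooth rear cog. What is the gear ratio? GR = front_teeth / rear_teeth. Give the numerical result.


GR = front_teeth / rear_teeth
GR = 30 / 29
GR = 1.0345

1.0345


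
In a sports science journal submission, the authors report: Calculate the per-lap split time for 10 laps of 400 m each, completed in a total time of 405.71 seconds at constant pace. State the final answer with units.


Split time = total_time / n_laps = 405.71 / 10
Split time = 40.571 s per lap

40.571 s


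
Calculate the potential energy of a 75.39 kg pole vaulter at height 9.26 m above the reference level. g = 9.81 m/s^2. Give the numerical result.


PE = m * g * h
PE = 75.39 * 9.81 * 9.26
PE = 739.5759 * 9.26 = 6848.4728 J

6848.4728 J


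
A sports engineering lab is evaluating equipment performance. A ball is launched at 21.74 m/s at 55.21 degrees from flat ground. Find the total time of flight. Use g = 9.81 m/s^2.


T = 2*v*sin(theta)/g
sin(theta) = sin(55.21 deg) = 0.8212
T = 2*21.74*0.8212 / 9.81
T = 35.7079 / 9.81 = 3.6399 s

3.6399 s


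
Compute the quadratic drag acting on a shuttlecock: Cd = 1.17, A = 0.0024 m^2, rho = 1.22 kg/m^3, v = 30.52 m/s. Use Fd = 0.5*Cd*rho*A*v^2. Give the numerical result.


Fd = 0.5 * Cd * rho * A * v^2
Fd = 0.5 * 1.17 * 1.22 * 0.0024 * 30.52^2
v^2 = 931.4704
Fd = 0.5 * 1.17 * 1.22 * 0.0024 * 931.4704 = 1.5955 N

1.5955 N


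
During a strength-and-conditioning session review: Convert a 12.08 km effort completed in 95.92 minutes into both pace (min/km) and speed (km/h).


Pace = time / distance = 95.92 min / 12.08 km = 7.9404 min/km
Speed = distance / time_in_hours = 12.08 / 1.5987 hr
Speed = 7.5563 km/h

7.9404 min/km, 7.5563 km/h


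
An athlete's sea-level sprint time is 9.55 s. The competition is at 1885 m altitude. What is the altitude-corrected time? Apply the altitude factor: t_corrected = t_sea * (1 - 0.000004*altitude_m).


Correction factor = 1 - 0.000004 * 1885 = 0.99246
t_corrected = t_sea * factor = 9.55 * 0.99246
t_corrected = 9.478 s

9.478 s


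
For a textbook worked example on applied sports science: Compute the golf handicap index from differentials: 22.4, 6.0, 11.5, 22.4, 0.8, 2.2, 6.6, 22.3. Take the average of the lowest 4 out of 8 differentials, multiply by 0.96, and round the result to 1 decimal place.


All differentials: 22.4, 6.0, 11.5, 22.4, 0.8, 2.2, 6.6, 22.3
Sorted: 0.8, 2.2, 6.0, 6.6, 11.5, 22.3, 22.4, 22.4
Best 4: 0.8, 2.2, 6.0, 6.6
Average of best = 15.6 / 4 = 3.9
Raw index = 3.9 * 0.96 = 3.744
Handicap index = round(3.744, 1) = 3.7

3.7


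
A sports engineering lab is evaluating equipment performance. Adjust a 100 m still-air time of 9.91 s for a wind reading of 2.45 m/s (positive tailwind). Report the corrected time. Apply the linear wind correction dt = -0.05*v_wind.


dt = -0.05 * v_wind = -0.05 * 2.45 = -0.1225 s
t_corrected = t_still + dt = 9.91 + (-0.1225)
t_corrected = 9.7875 s

9.7875 s


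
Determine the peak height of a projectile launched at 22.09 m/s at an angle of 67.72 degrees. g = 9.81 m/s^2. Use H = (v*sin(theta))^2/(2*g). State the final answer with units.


H = (v*sin(theta))^2 / (2*g)
vy = v*sin(theta) = 22.09 * sin(67.72 deg) = 20.4408 m/s
H = vy^2 / (2*g) = 417.8266 / (2*9.81)
H = 417.8266 / 19.62 = 21.296 m

21.296 m


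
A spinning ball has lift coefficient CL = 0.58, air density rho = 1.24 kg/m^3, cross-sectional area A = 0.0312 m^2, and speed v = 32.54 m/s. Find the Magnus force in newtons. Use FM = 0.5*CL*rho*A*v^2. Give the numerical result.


FM = 0.5 * CL * rho * A * v^2
FM = 0.5 * 0.58 * 1.24 * 0.0312 * 32.54^2
v^2 = 1058.8516
FM = 0.5 * 0.58 * 1.24 * 0.0312 * 1058.8516 = 11.8798 N

11.8798 N


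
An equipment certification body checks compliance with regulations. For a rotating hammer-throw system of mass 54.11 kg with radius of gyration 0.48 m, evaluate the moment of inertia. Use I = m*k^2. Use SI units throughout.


I = m * k^2
I = 54.11 * 0.48^2
I = 54.11 * 0.2304 = 12.4669 kg*m^2

12.4669 kg*m^2


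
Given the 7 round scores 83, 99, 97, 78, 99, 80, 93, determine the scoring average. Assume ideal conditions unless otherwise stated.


Average = sum / n
Sum = 629
Average = 629 / 7 = 89.8571

89.8571


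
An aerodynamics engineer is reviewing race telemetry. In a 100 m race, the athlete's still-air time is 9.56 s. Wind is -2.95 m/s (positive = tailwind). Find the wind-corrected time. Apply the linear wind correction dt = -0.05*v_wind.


dt = -0.05 * v_wind = -0.05 * -2.95 = 0.1475 s
t_corrected = t_still + dt = 9.56 + (0.1475)
t_corrected = 9.7075 s

9.7075 s


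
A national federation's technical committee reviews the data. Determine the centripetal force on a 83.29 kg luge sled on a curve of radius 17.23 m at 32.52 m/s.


Fc = m * v^2 / r
v^2 = 32.52^2 = 1057.5504
Fc = 83.29 * 1057.5504 / 17.23
Fc = 88083.3728 / 17.23 = 5112.2097 N

5112.2097 N


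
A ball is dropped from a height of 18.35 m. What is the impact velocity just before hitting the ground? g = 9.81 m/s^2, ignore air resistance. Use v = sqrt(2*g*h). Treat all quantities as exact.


v = sqrt(2 * g * h)
v = sqrt(2 * 9.81 * 18.35)
v = sqrt(360.027) = 18.9744 m/s

18.9744 m/s


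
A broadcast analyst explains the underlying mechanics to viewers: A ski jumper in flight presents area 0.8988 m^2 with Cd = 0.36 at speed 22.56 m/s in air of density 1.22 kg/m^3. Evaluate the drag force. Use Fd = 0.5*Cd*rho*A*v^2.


Fd = 0.5 * Cd * rho * A * v^2
Fd = 0.5 * 0.36 * 1.22 * 0.8988 * 22.56^2
v^2 = 508.9536
Fd = 0.5 * 0.36 * 1.22 * 0.8988 * 508.9536 = 100.4555 N

100.4555 N


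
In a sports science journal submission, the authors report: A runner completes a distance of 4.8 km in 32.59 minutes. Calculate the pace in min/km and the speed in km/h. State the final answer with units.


Pace = time / distance = 32.59 min / 4.8 km = 6.7896 min/km
Speed = distance / time_in_hours = 4.8 / 0.5432 hr
Speed = 8.8371 km/h

6.7896 min/km, 8.8371 km/h


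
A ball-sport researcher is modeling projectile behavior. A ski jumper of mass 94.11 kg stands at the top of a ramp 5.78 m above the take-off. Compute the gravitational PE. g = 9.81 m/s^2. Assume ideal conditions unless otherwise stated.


PE = m * g * h
PE = 94.11 * 9.81 * 5.78
PE = 923.2191 * 5.78 = 5336.2064 J

5336.2064 J


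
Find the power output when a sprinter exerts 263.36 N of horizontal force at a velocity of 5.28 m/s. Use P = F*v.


P = F * v
P = 263.36 * 5.28
P = 1390.5408 W

1390.5408 W


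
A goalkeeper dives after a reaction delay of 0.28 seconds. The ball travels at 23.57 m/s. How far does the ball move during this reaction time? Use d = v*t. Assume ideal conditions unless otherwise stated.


d = v * t
d = 23.57 * 0.28
d = 6.5996 m

6.5996 m


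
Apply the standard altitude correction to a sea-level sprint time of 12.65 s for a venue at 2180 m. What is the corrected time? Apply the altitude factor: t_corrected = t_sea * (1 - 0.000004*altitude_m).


Correction factor = 1 - 0.000004 * 2180 = 0.99128
t_corrected = t_sea * factor = 12.65 * 0.99128
t_corrected = 12.5397 s

12.5397 s


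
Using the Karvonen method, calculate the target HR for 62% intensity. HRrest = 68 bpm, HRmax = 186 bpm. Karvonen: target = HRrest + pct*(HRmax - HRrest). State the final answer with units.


Target = HRrest + pct*(HRmax - HRrest)
Heart rate reserve = HRmax - HRrest = 186 - 68 = 118 bpm
Fraction = 62% = 0.62
Target = 68 + 0.62 * 118
Target = 68 + 73.16 = 141.16 bpm

141.16 bpm


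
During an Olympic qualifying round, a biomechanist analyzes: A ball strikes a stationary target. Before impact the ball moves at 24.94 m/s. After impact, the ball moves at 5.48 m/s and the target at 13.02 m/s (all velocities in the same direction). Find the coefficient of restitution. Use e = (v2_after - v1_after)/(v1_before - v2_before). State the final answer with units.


e = (v2_after - v1_after) / (v1_before - v2_before)
Numerator = 13.02 - 5.48 = 7.54
Denominator = 24.94 - 0 = 24.94
e = 7.54 / 24.94 = 0.3023

0.3023


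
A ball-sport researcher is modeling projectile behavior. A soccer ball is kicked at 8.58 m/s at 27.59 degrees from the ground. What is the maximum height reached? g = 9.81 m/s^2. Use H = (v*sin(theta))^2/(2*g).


H = (v*sin(theta))^2 / (2*g)
vy = v*sin(theta) = 8.58 * sin(27.59 deg) = 3.9738 m/s
H = vy^2 / (2*g) = 15.7907 / (2*9.81)
H = 15.7907 / 19.62 = 0.8048 m

0.8048 m


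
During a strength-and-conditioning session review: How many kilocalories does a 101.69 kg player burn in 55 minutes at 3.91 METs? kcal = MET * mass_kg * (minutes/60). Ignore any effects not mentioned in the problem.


kcal = MET * mass * time_hr
Convert time: 55 min = 0.9167 hr
kcal = 3.91 * 101.69 * 0.9167
kcal = 364.4739 kcal

364.4739 kcal


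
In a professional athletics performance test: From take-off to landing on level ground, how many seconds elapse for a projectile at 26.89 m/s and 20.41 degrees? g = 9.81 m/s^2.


T = 2*v*sin(theta)/g
sin(theta) = sin(20.41 deg) = 0.3487
T = 2*26.89*0.3487 / 9.81
T = 18.755 / 9.81 = 1.9118 s

1.9118 s


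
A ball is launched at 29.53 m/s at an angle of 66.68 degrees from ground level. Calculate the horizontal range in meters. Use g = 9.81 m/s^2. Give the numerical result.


R = v^2 * sin(2*theta) / g
Convert angle to radians: theta = 66.68 deg = 1.1638 rad
sin(2*theta) = sin(2.3276) = 0.7271
R = 29.53^2 * 0.7271 / 9.81
R = 872.0209 * 0.7271 / 9.81 = 64.6286 m

64.6286 m


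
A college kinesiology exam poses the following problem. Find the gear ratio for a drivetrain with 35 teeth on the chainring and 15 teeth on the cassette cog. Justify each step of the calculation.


GR = front_teeth / rear_teeth
GR = 35 / 15
GR = 2.3333

2.3333


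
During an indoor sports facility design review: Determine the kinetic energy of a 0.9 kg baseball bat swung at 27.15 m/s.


KE = 0.5 * m * v^2
KE = 0.5 * 0.9 * 27.15^2
KE = 0.5 * 0.9 * 737.1225 = 331.7051 J

331.7051 J


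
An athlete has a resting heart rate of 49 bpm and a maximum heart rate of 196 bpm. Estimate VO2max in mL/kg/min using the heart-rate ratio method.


VO2max = 15.3 * HRmax / HRrest
VO2max = 15.3 * 196 / 49
VO2max = 2998.8 / 49 = 61.2 mL/kg/min

61.2 mL/kg/min


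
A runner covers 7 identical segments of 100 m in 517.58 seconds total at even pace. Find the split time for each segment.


Split time = total_time / n_laps = 517.58 / 7
Split time = 73.94 s per lap

73.94 s


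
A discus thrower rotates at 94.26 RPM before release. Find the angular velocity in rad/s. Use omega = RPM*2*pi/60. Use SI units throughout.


omega = RPM * 2 * pi / 60
omega = 94.26 * 2 * 3.14159 / 60
omega = 592.253 / 60 = 9.8709 rad/s

9.8709 rad/s


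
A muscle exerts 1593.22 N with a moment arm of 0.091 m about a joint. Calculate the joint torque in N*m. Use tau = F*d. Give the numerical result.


tau = F * d
tau = 1593.22 * 0.091
tau = 144.983 N*m

144.983 N*m


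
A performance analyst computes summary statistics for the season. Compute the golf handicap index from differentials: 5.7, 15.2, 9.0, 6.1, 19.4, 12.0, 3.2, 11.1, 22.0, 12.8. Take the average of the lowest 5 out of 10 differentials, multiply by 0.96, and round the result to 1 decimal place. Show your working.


All differentials: 5.7, 15.2, 9.0, 6.1, 19.4, 12.0, 3.2, 11.1, 22.0, 12.8
Sorted: 3.2, 5.7, 6.1, 9.0, 11.1, 12.0, 12.8, 15.2, 19.4, 22.0
Best 5: 3.2, 5.7, 6.1, 9.0, 11.1
Average of best = 35.1 / 5 = 7.02
Raw index = 7.02 * 0.96 = 6.7392
Handicap index = round(6.7392, 1) = 6.7

6.7


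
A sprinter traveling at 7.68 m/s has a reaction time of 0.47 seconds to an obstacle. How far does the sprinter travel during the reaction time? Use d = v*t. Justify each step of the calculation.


d = v * t
d = 7.68 * 0.47
d = 3.6096 m

3.6096 m


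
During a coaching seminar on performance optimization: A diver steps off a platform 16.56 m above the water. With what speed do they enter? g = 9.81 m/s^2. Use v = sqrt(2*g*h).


v = sqrt(2 * g * h)
v = sqrt(2 * 9.81 * 16.56)
v = sqrt(324.9072) = 18.0252 m/s

18.0252 m/s


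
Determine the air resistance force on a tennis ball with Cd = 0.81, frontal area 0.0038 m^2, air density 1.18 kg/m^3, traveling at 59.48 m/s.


Fd = 0.5 * Cd * rho * A * v^2
Fd = 0.5 * 0.81 * 1.18 * 0.0038 * 59.48^2
v^2 = 3537.8704
Fd = 0.5 * 0.81 * 1.18 * 0.0038 * 3537.8704 = 6.4248 N

6.4248 N


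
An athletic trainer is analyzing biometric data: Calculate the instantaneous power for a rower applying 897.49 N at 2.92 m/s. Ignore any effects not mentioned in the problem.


P = F * v
P = 897.49 * 2.92
P = 2620.6708 W

2620.6708 W


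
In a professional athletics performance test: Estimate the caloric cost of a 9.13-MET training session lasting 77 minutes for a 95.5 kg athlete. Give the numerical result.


kcal = MET * mass * time_hr
Convert time: 77 min = 1.2833 hr
kcal = 9.13 * 95.5 * 1.2833
kcal = 1118.9576 kcal

1118.9576 kcal


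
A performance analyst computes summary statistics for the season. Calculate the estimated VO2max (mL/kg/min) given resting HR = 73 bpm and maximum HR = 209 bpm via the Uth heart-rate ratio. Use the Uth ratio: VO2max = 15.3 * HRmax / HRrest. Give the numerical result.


VO2max = 15.3 * HRmax / HRrest
VO2max = 15.3 * 209 / 73
VO2max = 3197.7 / 73 = 43.8041 mL/kg/min

43.8041 mL/kg/min


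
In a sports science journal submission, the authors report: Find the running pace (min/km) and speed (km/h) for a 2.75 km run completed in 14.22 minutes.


Pace = time / distance = 14.22 min / 2.75 km = 5.1709 min/km
Speed = distance / time_in_hours = 2.75 / 0.237 hr
Speed = 11.6034 km/h

5.1709 min/km, 11.6034 km/h


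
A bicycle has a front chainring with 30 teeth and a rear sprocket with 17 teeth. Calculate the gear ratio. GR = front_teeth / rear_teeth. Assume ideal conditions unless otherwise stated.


GR = front_teeth / rear_teeth
GR = 30 / 17
GR = 1.7647

1.7647


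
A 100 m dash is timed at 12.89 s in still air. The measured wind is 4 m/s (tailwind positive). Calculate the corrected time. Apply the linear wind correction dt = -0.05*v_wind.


dt = -0.05 * v_wind = -0.05 * 4 = -0.2 s
t_corrected = t_still + dt = 12.89 + (-0.2)
t_corrected = 12.69 s

12.69 s


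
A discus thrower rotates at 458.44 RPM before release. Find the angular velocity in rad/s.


omega = RPM * 2 * pi / 60
omega = 458.44 * 2 * 3.14159 / 60
omega = 2880.4635 / 60 = 48.0077 rad/s

48.0077 rad/s


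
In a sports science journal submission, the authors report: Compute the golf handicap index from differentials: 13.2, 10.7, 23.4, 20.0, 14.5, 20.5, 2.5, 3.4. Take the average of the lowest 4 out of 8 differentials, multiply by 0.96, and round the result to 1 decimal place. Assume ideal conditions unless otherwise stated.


All differentials: 13.2, 10.7, 23.4, 20.0, 14.5, 20.5, 2.5, 3.4
Sorted: 2.5, 3.4, 10.7, 13.2, 14.5, 20.0, 20.5, 23.4
Best 4: 2.5, 3.4, 10.7, 13.2
Average of best = 29.8 / 4 = 7.45
Raw index = 7.45 * 0.96 = 7.152
Handicap index = round(7.152, 1) = 7.2

7.2


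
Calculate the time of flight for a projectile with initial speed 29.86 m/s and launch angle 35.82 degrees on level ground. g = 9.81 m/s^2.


T = 2*v*sin(theta)/g
sin(theta) = sin(35.82 deg) = 0.5852
T = 2*29.86*0.5852 / 9.81
T = 34.9506 / 9.81 = 3.5628 s

3.5628 s


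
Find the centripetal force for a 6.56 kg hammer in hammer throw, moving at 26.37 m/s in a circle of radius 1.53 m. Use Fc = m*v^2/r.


Fc = m * v^2 / r
v^2 = 26.37^2 = 695.3769
Fc = 6.56 * 695.3769 / 1.53
Fc = 4561.6725 / 1.53 = 2981.4853 N

2981.4853 N


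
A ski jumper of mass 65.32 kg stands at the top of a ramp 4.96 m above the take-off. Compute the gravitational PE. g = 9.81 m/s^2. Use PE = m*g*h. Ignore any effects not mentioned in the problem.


PE = m * g * h
PE = 65.32 * 9.81 * 4.96
PE = 640.7892 * 4.96 = 3178.3144 J

3178.3144 J


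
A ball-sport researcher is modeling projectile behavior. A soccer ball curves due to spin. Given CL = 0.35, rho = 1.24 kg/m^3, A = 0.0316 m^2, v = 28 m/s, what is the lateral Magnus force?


FM = 0.5 * CL * rho * A * v^2
FM = 0.5 * 0.35 * 1.24 * 0.0316 * 28^2
v^2 = 784
FM = 0.5 * 0.35 * 1.24 * 0.0316 * 784 = 5.376 N

5.376 N


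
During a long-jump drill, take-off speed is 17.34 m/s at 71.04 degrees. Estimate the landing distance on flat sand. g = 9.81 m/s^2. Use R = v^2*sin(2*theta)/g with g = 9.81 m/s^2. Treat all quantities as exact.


R = v^2 * sin(2*theta) / g
Convert angle to radians: theta = 71.04 deg = 1.2399 rad
sin(2*theta) = sin(2.4798) = 0.6146
R = 17.34^2 * 0.6146 / 9.81
R = 300.6756 * 0.6146 / 9.81 = 18.8362 m

18.8362 m


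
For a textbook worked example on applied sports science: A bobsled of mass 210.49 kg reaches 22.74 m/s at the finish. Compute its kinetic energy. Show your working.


KE = 0.5 * m * v^2
KE = 0.5 * 210.49 * 22.74^2
KE = 0.5 * 210.49 * 517.1076 = 54422.9894 J

54422.9894 J


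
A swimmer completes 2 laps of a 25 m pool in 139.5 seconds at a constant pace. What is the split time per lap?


Split time = total_time / n_laps = 139.5 / 2
Split time = 69.75 s per lap

69.75 s


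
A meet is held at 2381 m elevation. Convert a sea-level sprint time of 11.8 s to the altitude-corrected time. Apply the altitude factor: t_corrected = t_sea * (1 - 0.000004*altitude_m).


Correction factor = 1 - 0.000004 * 2381 = 0.990476
t_corrected = t_sea * factor = 11.8 * 0.990476
t_corrected = 11.6876 s

11.6876 s


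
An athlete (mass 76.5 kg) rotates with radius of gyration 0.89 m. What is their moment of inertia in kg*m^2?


I = m * k^2
I = 76.5 * 0.89^2
I = 76.5 * 0.7921 = 60.5956 kg*m^2

60.5956 kg*m^2


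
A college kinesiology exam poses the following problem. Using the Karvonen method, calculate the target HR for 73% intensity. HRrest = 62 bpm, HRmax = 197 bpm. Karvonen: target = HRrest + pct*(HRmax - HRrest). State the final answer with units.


Target = HRrest + pct*(HRmax - HRrest)
Heart rate reserve = HRmax - HRrest = 197 - 62 = 135 bpm
Fraction = 73% = 0.73
Target = 62 + 0.73 * 135
Target = 62 + 98.55 = 160.55 bpm

160.55 bpm


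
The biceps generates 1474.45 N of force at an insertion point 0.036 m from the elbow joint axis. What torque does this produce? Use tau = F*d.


tau = F * d
tau = 1474.45 * 0.036
tau = 53.0802 N*m

53.0802 N*m


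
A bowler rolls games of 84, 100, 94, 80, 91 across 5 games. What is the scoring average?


Average = sum / n
Sum = 449
Average = 449 / 5 = 89.8

89.8


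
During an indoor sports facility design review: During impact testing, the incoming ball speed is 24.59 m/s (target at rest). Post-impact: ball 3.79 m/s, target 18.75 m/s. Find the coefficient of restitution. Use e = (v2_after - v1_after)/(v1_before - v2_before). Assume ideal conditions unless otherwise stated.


e = (v2_after - v1_after) / (v1_before - v2_before)
Numerator = 18.75 - 3.79 = 14.96
Denominator = 24.59 - 0 = 24.59
e = 14.96 / 24.59 = 0.6084

0.6084


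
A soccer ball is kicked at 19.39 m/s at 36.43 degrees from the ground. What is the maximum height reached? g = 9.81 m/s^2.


H = (v*sin(theta))^2 / (2*g)
vy = v*sin(theta) = 19.39 * sin(36.43 deg) = 11.5146 m/s
H = vy^2 / (2*g) = 132.5851 / (2*9.81)
H = 132.5851 / 19.62 = 6.7577 m

6.7577 m


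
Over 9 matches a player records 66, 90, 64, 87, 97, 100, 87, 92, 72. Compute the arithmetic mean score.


Average = sum / n
Sum = 755
Average = 755 / 9 = 83.8889

83.8889


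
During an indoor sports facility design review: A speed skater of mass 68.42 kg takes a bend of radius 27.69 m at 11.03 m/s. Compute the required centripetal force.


Fc = m * v^2 / r
v^2 = 11.03^2 = 121.6609
Fc = 68.42 * 121.6609 / 27.69
Fc = 8324.0388 / 27.69 = 300.6153 N

300.6153 N
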